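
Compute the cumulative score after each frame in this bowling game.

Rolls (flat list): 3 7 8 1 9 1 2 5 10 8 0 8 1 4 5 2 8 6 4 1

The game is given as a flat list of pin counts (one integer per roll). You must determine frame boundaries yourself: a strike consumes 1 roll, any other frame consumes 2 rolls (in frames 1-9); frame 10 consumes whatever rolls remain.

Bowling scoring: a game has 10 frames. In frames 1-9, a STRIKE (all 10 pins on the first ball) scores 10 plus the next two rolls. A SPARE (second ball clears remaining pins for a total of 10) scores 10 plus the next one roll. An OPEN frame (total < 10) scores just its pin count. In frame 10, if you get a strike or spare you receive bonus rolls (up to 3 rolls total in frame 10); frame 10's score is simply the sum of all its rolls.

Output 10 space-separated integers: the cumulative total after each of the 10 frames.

Answer: 18 27 39 46 64 72 81 90 106 117

Derivation:
Frame 1: SPARE (3+7=10). 10 + next roll (8) = 18. Cumulative: 18
Frame 2: OPEN (8+1=9). Cumulative: 27
Frame 3: SPARE (9+1=10). 10 + next roll (2) = 12. Cumulative: 39
Frame 4: OPEN (2+5=7). Cumulative: 46
Frame 5: STRIKE. 10 + next two rolls (8+0) = 18. Cumulative: 64
Frame 6: OPEN (8+0=8). Cumulative: 72
Frame 7: OPEN (8+1=9). Cumulative: 81
Frame 8: OPEN (4+5=9). Cumulative: 90
Frame 9: SPARE (2+8=10). 10 + next roll (6) = 16. Cumulative: 106
Frame 10: SPARE. Sum of all frame-10 rolls (6+4+1) = 11. Cumulative: 117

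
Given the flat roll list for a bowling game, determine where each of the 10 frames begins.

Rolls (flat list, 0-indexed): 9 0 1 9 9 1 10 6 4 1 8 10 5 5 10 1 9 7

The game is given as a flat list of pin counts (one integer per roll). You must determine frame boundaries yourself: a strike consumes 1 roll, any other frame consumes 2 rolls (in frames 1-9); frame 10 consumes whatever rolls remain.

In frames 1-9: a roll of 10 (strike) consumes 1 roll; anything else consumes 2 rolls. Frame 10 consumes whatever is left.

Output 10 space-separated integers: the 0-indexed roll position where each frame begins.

Frame 1 starts at roll index 0: rolls=9,0 (sum=9), consumes 2 rolls
Frame 2 starts at roll index 2: rolls=1,9 (sum=10), consumes 2 rolls
Frame 3 starts at roll index 4: rolls=9,1 (sum=10), consumes 2 rolls
Frame 4 starts at roll index 6: roll=10 (strike), consumes 1 roll
Frame 5 starts at roll index 7: rolls=6,4 (sum=10), consumes 2 rolls
Frame 6 starts at roll index 9: rolls=1,8 (sum=9), consumes 2 rolls
Frame 7 starts at roll index 11: roll=10 (strike), consumes 1 roll
Frame 8 starts at roll index 12: rolls=5,5 (sum=10), consumes 2 rolls
Frame 9 starts at roll index 14: roll=10 (strike), consumes 1 roll
Frame 10 starts at roll index 15: 3 remaining rolls

Answer: 0 2 4 6 7 9 11 12 14 15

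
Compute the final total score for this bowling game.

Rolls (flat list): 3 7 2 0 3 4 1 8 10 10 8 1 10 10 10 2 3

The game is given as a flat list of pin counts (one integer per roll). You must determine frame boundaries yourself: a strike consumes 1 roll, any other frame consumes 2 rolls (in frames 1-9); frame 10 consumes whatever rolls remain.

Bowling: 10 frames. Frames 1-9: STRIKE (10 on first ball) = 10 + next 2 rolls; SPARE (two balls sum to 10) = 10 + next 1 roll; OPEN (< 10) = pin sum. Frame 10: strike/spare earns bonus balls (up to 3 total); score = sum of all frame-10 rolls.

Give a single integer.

Frame 1: SPARE (3+7=10). 10 + next roll (2) = 12. Cumulative: 12
Frame 2: OPEN (2+0=2). Cumulative: 14
Frame 3: OPEN (3+4=7). Cumulative: 21
Frame 4: OPEN (1+8=9). Cumulative: 30
Frame 5: STRIKE. 10 + next two rolls (10+8) = 28. Cumulative: 58
Frame 6: STRIKE. 10 + next two rolls (8+1) = 19. Cumulative: 77
Frame 7: OPEN (8+1=9). Cumulative: 86
Frame 8: STRIKE. 10 + next two rolls (10+10) = 30. Cumulative: 116
Frame 9: STRIKE. 10 + next two rolls (10+2) = 22. Cumulative: 138
Frame 10: STRIKE. Sum of all frame-10 rolls (10+2+3) = 15. Cumulative: 153

Answer: 153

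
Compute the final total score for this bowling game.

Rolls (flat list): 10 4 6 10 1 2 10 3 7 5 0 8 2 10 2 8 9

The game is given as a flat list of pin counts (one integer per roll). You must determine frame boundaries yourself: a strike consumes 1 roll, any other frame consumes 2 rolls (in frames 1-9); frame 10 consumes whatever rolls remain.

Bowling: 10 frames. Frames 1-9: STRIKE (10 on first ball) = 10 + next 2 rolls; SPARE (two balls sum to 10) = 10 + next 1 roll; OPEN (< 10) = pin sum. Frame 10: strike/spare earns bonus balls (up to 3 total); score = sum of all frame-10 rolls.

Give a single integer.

Frame 1: STRIKE. 10 + next two rolls (4+6) = 20. Cumulative: 20
Frame 2: SPARE (4+6=10). 10 + next roll (10) = 20. Cumulative: 40
Frame 3: STRIKE. 10 + next two rolls (1+2) = 13. Cumulative: 53
Frame 4: OPEN (1+2=3). Cumulative: 56
Frame 5: STRIKE. 10 + next two rolls (3+7) = 20. Cumulative: 76
Frame 6: SPARE (3+7=10). 10 + next roll (5) = 15. Cumulative: 91
Frame 7: OPEN (5+0=5). Cumulative: 96
Frame 8: SPARE (8+2=10). 10 + next roll (10) = 20. Cumulative: 116
Frame 9: STRIKE. 10 + next two rolls (2+8) = 20. Cumulative: 136
Frame 10: SPARE. Sum of all frame-10 rolls (2+8+9) = 19. Cumulative: 155

Answer: 155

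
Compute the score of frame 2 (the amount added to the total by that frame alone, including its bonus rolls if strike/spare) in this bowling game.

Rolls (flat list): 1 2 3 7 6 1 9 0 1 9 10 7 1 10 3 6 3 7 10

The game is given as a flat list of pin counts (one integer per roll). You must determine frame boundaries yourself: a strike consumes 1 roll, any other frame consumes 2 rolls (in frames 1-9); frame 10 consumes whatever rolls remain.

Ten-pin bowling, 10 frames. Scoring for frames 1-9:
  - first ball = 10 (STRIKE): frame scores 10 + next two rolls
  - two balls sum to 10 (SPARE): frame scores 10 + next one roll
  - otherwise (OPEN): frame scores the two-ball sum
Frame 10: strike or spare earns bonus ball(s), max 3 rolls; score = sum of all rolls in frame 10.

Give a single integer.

Frame 1: OPEN (1+2=3). Cumulative: 3
Frame 2: SPARE (3+7=10). 10 + next roll (6) = 16. Cumulative: 19
Frame 3: OPEN (6+1=7). Cumulative: 26
Frame 4: OPEN (9+0=9). Cumulative: 35

Answer: 16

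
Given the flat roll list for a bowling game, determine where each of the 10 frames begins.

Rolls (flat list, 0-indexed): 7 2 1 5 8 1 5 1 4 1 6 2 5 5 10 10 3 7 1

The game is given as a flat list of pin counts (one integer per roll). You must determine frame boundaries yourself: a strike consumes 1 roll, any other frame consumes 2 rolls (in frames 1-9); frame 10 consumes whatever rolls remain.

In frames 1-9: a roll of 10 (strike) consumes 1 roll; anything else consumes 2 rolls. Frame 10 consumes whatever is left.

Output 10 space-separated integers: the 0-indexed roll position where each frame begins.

Answer: 0 2 4 6 8 10 12 14 15 16

Derivation:
Frame 1 starts at roll index 0: rolls=7,2 (sum=9), consumes 2 rolls
Frame 2 starts at roll index 2: rolls=1,5 (sum=6), consumes 2 rolls
Frame 3 starts at roll index 4: rolls=8,1 (sum=9), consumes 2 rolls
Frame 4 starts at roll index 6: rolls=5,1 (sum=6), consumes 2 rolls
Frame 5 starts at roll index 8: rolls=4,1 (sum=5), consumes 2 rolls
Frame 6 starts at roll index 10: rolls=6,2 (sum=8), consumes 2 rolls
Frame 7 starts at roll index 12: rolls=5,5 (sum=10), consumes 2 rolls
Frame 8 starts at roll index 14: roll=10 (strike), consumes 1 roll
Frame 9 starts at roll index 15: roll=10 (strike), consumes 1 roll
Frame 10 starts at roll index 16: 3 remaining rolls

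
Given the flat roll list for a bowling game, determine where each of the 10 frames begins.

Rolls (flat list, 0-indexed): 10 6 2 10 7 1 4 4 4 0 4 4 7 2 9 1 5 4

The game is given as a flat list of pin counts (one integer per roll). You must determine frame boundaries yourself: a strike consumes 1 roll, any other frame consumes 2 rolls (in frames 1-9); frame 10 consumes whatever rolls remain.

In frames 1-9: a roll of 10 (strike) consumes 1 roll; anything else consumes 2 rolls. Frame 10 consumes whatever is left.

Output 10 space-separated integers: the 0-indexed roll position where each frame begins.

Frame 1 starts at roll index 0: roll=10 (strike), consumes 1 roll
Frame 2 starts at roll index 1: rolls=6,2 (sum=8), consumes 2 rolls
Frame 3 starts at roll index 3: roll=10 (strike), consumes 1 roll
Frame 4 starts at roll index 4: rolls=7,1 (sum=8), consumes 2 rolls
Frame 5 starts at roll index 6: rolls=4,4 (sum=8), consumes 2 rolls
Frame 6 starts at roll index 8: rolls=4,0 (sum=4), consumes 2 rolls
Frame 7 starts at roll index 10: rolls=4,4 (sum=8), consumes 2 rolls
Frame 8 starts at roll index 12: rolls=7,2 (sum=9), consumes 2 rolls
Frame 9 starts at roll index 14: rolls=9,1 (sum=10), consumes 2 rolls
Frame 10 starts at roll index 16: 2 remaining rolls

Answer: 0 1 3 4 6 8 10 12 14 16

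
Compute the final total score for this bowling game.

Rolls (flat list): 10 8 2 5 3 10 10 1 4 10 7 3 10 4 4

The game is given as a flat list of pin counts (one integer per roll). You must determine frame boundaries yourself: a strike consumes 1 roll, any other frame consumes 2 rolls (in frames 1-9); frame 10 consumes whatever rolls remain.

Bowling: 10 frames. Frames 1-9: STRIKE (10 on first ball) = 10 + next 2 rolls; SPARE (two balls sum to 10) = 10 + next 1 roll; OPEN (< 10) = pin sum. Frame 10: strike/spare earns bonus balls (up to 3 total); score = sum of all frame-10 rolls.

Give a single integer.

Answer: 150

Derivation:
Frame 1: STRIKE. 10 + next two rolls (8+2) = 20. Cumulative: 20
Frame 2: SPARE (8+2=10). 10 + next roll (5) = 15. Cumulative: 35
Frame 3: OPEN (5+3=8). Cumulative: 43
Frame 4: STRIKE. 10 + next two rolls (10+1) = 21. Cumulative: 64
Frame 5: STRIKE. 10 + next two rolls (1+4) = 15. Cumulative: 79
Frame 6: OPEN (1+4=5). Cumulative: 84
Frame 7: STRIKE. 10 + next two rolls (7+3) = 20. Cumulative: 104
Frame 8: SPARE (7+3=10). 10 + next roll (10) = 20. Cumulative: 124
Frame 9: STRIKE. 10 + next two rolls (4+4) = 18. Cumulative: 142
Frame 10: OPEN. Sum of all frame-10 rolls (4+4) = 8. Cumulative: 150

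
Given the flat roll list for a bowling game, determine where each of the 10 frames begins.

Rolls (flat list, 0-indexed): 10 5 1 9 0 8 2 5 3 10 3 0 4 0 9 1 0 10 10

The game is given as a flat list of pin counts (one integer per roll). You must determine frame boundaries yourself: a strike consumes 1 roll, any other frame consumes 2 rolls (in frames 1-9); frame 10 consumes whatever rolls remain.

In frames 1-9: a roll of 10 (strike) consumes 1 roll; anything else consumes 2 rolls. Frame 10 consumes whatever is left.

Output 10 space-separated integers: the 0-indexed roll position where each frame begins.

Frame 1 starts at roll index 0: roll=10 (strike), consumes 1 roll
Frame 2 starts at roll index 1: rolls=5,1 (sum=6), consumes 2 rolls
Frame 3 starts at roll index 3: rolls=9,0 (sum=9), consumes 2 rolls
Frame 4 starts at roll index 5: rolls=8,2 (sum=10), consumes 2 rolls
Frame 5 starts at roll index 7: rolls=5,3 (sum=8), consumes 2 rolls
Frame 6 starts at roll index 9: roll=10 (strike), consumes 1 roll
Frame 7 starts at roll index 10: rolls=3,0 (sum=3), consumes 2 rolls
Frame 8 starts at roll index 12: rolls=4,0 (sum=4), consumes 2 rolls
Frame 9 starts at roll index 14: rolls=9,1 (sum=10), consumes 2 rolls
Frame 10 starts at roll index 16: 3 remaining rolls

Answer: 0 1 3 5 7 9 10 12 14 16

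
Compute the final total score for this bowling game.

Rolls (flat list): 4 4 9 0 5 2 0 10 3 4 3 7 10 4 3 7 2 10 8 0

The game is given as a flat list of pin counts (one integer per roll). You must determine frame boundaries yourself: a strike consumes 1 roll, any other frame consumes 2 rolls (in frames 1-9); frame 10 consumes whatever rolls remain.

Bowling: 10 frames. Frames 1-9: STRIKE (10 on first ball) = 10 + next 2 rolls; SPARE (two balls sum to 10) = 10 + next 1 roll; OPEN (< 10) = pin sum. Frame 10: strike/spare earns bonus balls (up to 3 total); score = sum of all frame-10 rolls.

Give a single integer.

Frame 1: OPEN (4+4=8). Cumulative: 8
Frame 2: OPEN (9+0=9). Cumulative: 17
Frame 3: OPEN (5+2=7). Cumulative: 24
Frame 4: SPARE (0+10=10). 10 + next roll (3) = 13. Cumulative: 37
Frame 5: OPEN (3+4=7). Cumulative: 44
Frame 6: SPARE (3+7=10). 10 + next roll (10) = 20. Cumulative: 64
Frame 7: STRIKE. 10 + next two rolls (4+3) = 17. Cumulative: 81
Frame 8: OPEN (4+3=7). Cumulative: 88
Frame 9: OPEN (7+2=9). Cumulative: 97
Frame 10: STRIKE. Sum of all frame-10 rolls (10+8+0) = 18. Cumulative: 115

Answer: 115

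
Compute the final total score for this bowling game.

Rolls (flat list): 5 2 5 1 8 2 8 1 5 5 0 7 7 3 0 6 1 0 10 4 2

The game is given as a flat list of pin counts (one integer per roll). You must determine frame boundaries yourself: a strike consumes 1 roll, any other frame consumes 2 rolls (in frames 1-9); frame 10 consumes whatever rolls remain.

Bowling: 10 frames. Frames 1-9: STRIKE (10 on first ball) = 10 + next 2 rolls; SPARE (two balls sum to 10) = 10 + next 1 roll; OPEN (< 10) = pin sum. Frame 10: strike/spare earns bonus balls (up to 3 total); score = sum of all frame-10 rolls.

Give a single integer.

Answer: 90

Derivation:
Frame 1: OPEN (5+2=7). Cumulative: 7
Frame 2: OPEN (5+1=6). Cumulative: 13
Frame 3: SPARE (8+2=10). 10 + next roll (8) = 18. Cumulative: 31
Frame 4: OPEN (8+1=9). Cumulative: 40
Frame 5: SPARE (5+5=10). 10 + next roll (0) = 10. Cumulative: 50
Frame 6: OPEN (0+7=7). Cumulative: 57
Frame 7: SPARE (7+3=10). 10 + next roll (0) = 10. Cumulative: 67
Frame 8: OPEN (0+6=6). Cumulative: 73
Frame 9: OPEN (1+0=1). Cumulative: 74
Frame 10: STRIKE. Sum of all frame-10 rolls (10+4+2) = 16. Cumulative: 90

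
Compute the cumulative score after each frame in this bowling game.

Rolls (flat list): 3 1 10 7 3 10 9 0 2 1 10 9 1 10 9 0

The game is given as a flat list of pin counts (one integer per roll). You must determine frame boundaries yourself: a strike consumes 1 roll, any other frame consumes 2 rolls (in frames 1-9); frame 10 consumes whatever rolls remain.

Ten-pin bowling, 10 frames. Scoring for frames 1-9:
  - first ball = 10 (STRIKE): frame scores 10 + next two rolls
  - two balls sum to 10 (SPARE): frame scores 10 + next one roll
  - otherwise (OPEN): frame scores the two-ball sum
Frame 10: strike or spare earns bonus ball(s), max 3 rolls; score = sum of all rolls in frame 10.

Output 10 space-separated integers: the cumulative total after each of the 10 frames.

Frame 1: OPEN (3+1=4). Cumulative: 4
Frame 2: STRIKE. 10 + next two rolls (7+3) = 20. Cumulative: 24
Frame 3: SPARE (7+3=10). 10 + next roll (10) = 20. Cumulative: 44
Frame 4: STRIKE. 10 + next two rolls (9+0) = 19. Cumulative: 63
Frame 5: OPEN (9+0=9). Cumulative: 72
Frame 6: OPEN (2+1=3). Cumulative: 75
Frame 7: STRIKE. 10 + next two rolls (9+1) = 20. Cumulative: 95
Frame 8: SPARE (9+1=10). 10 + next roll (10) = 20. Cumulative: 115
Frame 9: STRIKE. 10 + next two rolls (9+0) = 19. Cumulative: 134
Frame 10: OPEN. Sum of all frame-10 rolls (9+0) = 9. Cumulative: 143

Answer: 4 24 44 63 72 75 95 115 134 143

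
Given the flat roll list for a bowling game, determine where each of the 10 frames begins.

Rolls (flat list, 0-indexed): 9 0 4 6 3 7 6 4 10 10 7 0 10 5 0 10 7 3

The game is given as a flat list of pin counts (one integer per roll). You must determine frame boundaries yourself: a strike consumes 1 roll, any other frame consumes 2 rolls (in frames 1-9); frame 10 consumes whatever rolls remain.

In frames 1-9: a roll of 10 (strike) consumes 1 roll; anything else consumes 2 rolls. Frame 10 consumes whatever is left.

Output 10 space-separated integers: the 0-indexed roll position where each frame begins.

Frame 1 starts at roll index 0: rolls=9,0 (sum=9), consumes 2 rolls
Frame 2 starts at roll index 2: rolls=4,6 (sum=10), consumes 2 rolls
Frame 3 starts at roll index 4: rolls=3,7 (sum=10), consumes 2 rolls
Frame 4 starts at roll index 6: rolls=6,4 (sum=10), consumes 2 rolls
Frame 5 starts at roll index 8: roll=10 (strike), consumes 1 roll
Frame 6 starts at roll index 9: roll=10 (strike), consumes 1 roll
Frame 7 starts at roll index 10: rolls=7,0 (sum=7), consumes 2 rolls
Frame 8 starts at roll index 12: roll=10 (strike), consumes 1 roll
Frame 9 starts at roll index 13: rolls=5,0 (sum=5), consumes 2 rolls
Frame 10 starts at roll index 15: 3 remaining rolls

Answer: 0 2 4 6 8 9 10 12 13 15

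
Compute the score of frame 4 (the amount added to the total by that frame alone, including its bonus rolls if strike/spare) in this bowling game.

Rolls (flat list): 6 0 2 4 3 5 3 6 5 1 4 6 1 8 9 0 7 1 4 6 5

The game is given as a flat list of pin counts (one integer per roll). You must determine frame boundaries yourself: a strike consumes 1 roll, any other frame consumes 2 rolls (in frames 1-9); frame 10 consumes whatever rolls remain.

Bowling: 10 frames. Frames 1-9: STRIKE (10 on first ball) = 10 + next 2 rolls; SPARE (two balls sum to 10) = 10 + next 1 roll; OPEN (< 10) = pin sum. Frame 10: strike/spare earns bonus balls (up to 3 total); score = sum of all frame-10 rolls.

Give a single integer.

Frame 1: OPEN (6+0=6). Cumulative: 6
Frame 2: OPEN (2+4=6). Cumulative: 12
Frame 3: OPEN (3+5=8). Cumulative: 20
Frame 4: OPEN (3+6=9). Cumulative: 29
Frame 5: OPEN (5+1=6). Cumulative: 35
Frame 6: SPARE (4+6=10). 10 + next roll (1) = 11. Cumulative: 46

Answer: 9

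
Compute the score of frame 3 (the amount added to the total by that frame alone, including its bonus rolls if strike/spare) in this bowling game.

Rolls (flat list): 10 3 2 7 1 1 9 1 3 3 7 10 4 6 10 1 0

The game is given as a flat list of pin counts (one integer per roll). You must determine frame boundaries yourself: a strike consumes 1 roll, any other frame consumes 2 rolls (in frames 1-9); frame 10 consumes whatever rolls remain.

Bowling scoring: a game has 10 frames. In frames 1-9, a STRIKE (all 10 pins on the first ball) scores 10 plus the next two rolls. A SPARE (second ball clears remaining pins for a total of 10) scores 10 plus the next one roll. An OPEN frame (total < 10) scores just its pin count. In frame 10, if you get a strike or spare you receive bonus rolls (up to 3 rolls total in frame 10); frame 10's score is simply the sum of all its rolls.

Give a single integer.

Answer: 8

Derivation:
Frame 1: STRIKE. 10 + next two rolls (3+2) = 15. Cumulative: 15
Frame 2: OPEN (3+2=5). Cumulative: 20
Frame 3: OPEN (7+1=8). Cumulative: 28
Frame 4: SPARE (1+9=10). 10 + next roll (1) = 11. Cumulative: 39
Frame 5: OPEN (1+3=4). Cumulative: 43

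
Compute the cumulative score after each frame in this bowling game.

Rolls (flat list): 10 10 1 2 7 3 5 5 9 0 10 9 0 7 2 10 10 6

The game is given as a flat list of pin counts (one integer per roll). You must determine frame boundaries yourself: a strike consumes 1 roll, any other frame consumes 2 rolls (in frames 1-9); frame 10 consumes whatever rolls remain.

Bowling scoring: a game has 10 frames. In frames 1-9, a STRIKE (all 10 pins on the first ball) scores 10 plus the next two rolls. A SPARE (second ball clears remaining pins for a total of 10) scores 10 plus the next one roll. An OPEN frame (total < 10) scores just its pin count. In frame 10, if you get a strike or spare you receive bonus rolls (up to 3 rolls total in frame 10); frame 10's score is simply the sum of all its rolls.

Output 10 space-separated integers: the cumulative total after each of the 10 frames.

Answer: 21 34 37 52 71 80 99 108 117 143

Derivation:
Frame 1: STRIKE. 10 + next two rolls (10+1) = 21. Cumulative: 21
Frame 2: STRIKE. 10 + next two rolls (1+2) = 13. Cumulative: 34
Frame 3: OPEN (1+2=3). Cumulative: 37
Frame 4: SPARE (7+3=10). 10 + next roll (5) = 15. Cumulative: 52
Frame 5: SPARE (5+5=10). 10 + next roll (9) = 19. Cumulative: 71
Frame 6: OPEN (9+0=9). Cumulative: 80
Frame 7: STRIKE. 10 + next two rolls (9+0) = 19. Cumulative: 99
Frame 8: OPEN (9+0=9). Cumulative: 108
Frame 9: OPEN (7+2=9). Cumulative: 117
Frame 10: STRIKE. Sum of all frame-10 rolls (10+10+6) = 26. Cumulative: 143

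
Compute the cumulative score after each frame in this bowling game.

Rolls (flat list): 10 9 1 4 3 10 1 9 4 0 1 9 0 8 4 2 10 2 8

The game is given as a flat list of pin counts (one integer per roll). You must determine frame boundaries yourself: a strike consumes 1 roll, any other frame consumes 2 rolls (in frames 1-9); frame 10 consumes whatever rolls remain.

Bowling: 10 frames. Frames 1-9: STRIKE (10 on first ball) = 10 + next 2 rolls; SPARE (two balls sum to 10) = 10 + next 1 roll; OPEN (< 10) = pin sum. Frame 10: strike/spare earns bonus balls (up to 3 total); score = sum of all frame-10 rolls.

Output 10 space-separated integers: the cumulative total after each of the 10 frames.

Frame 1: STRIKE. 10 + next two rolls (9+1) = 20. Cumulative: 20
Frame 2: SPARE (9+1=10). 10 + next roll (4) = 14. Cumulative: 34
Frame 3: OPEN (4+3=7). Cumulative: 41
Frame 4: STRIKE. 10 + next two rolls (1+9) = 20. Cumulative: 61
Frame 5: SPARE (1+9=10). 10 + next roll (4) = 14. Cumulative: 75
Frame 6: OPEN (4+0=4). Cumulative: 79
Frame 7: SPARE (1+9=10). 10 + next roll (0) = 10. Cumulative: 89
Frame 8: OPEN (0+8=8). Cumulative: 97
Frame 9: OPEN (4+2=6). Cumulative: 103
Frame 10: STRIKE. Sum of all frame-10 rolls (10+2+8) = 20. Cumulative: 123

Answer: 20 34 41 61 75 79 89 97 103 123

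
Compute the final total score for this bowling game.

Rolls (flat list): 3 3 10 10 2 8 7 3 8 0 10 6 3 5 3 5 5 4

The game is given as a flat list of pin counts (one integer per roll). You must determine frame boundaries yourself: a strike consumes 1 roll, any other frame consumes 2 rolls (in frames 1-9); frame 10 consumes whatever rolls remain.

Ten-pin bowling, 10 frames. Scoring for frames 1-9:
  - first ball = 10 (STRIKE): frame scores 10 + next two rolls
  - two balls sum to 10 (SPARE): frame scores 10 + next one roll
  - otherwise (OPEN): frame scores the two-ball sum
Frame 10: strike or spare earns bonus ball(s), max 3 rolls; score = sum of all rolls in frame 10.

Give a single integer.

Frame 1: OPEN (3+3=6). Cumulative: 6
Frame 2: STRIKE. 10 + next two rolls (10+2) = 22. Cumulative: 28
Frame 3: STRIKE. 10 + next two rolls (2+8) = 20. Cumulative: 48
Frame 4: SPARE (2+8=10). 10 + next roll (7) = 17. Cumulative: 65
Frame 5: SPARE (7+3=10). 10 + next roll (8) = 18. Cumulative: 83
Frame 6: OPEN (8+0=8). Cumulative: 91
Frame 7: STRIKE. 10 + next two rolls (6+3) = 19. Cumulative: 110
Frame 8: OPEN (6+3=9). Cumulative: 119
Frame 9: OPEN (5+3=8). Cumulative: 127
Frame 10: SPARE. Sum of all frame-10 rolls (5+5+4) = 14. Cumulative: 141

Answer: 141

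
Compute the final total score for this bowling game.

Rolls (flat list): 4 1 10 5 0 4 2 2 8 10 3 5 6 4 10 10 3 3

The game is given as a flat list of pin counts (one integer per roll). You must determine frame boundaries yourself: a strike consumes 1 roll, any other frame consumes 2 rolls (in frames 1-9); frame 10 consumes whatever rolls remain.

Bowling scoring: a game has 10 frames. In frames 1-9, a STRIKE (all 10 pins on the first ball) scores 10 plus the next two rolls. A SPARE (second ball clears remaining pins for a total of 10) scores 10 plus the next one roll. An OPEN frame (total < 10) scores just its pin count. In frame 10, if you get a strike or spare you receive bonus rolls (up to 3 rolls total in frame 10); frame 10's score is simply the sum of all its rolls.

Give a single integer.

Answer: 136

Derivation:
Frame 1: OPEN (4+1=5). Cumulative: 5
Frame 2: STRIKE. 10 + next two rolls (5+0) = 15. Cumulative: 20
Frame 3: OPEN (5+0=5). Cumulative: 25
Frame 4: OPEN (4+2=6). Cumulative: 31
Frame 5: SPARE (2+8=10). 10 + next roll (10) = 20. Cumulative: 51
Frame 6: STRIKE. 10 + next two rolls (3+5) = 18. Cumulative: 69
Frame 7: OPEN (3+5=8). Cumulative: 77
Frame 8: SPARE (6+4=10). 10 + next roll (10) = 20. Cumulative: 97
Frame 9: STRIKE. 10 + next two rolls (10+3) = 23. Cumulative: 120
Frame 10: STRIKE. Sum of all frame-10 rolls (10+3+3) = 16. Cumulative: 136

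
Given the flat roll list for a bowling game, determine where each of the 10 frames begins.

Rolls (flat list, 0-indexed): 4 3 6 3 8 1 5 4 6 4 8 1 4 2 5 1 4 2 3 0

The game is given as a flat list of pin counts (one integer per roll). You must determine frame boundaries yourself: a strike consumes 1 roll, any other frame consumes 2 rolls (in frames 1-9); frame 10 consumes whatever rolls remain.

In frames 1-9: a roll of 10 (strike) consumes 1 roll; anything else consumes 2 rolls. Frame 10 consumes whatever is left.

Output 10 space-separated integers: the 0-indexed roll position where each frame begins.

Answer: 0 2 4 6 8 10 12 14 16 18

Derivation:
Frame 1 starts at roll index 0: rolls=4,3 (sum=7), consumes 2 rolls
Frame 2 starts at roll index 2: rolls=6,3 (sum=9), consumes 2 rolls
Frame 3 starts at roll index 4: rolls=8,1 (sum=9), consumes 2 rolls
Frame 4 starts at roll index 6: rolls=5,4 (sum=9), consumes 2 rolls
Frame 5 starts at roll index 8: rolls=6,4 (sum=10), consumes 2 rolls
Frame 6 starts at roll index 10: rolls=8,1 (sum=9), consumes 2 rolls
Frame 7 starts at roll index 12: rolls=4,2 (sum=6), consumes 2 rolls
Frame 8 starts at roll index 14: rolls=5,1 (sum=6), consumes 2 rolls
Frame 9 starts at roll index 16: rolls=4,2 (sum=6), consumes 2 rolls
Frame 10 starts at roll index 18: 2 remaining rolls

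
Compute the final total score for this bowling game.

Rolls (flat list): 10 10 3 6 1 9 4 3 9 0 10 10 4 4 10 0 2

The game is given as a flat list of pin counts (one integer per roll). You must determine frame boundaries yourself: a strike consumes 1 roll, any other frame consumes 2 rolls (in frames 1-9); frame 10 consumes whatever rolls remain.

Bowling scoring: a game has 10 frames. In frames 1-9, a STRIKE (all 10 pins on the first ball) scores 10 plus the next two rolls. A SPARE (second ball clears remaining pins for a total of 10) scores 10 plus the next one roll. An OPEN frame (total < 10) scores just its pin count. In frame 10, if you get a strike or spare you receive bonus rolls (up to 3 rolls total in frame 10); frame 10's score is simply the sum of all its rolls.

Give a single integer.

Answer: 143

Derivation:
Frame 1: STRIKE. 10 + next two rolls (10+3) = 23. Cumulative: 23
Frame 2: STRIKE. 10 + next two rolls (3+6) = 19. Cumulative: 42
Frame 3: OPEN (3+6=9). Cumulative: 51
Frame 4: SPARE (1+9=10). 10 + next roll (4) = 14. Cumulative: 65
Frame 5: OPEN (4+3=7). Cumulative: 72
Frame 6: OPEN (9+0=9). Cumulative: 81
Frame 7: STRIKE. 10 + next two rolls (10+4) = 24. Cumulative: 105
Frame 8: STRIKE. 10 + next two rolls (4+4) = 18. Cumulative: 123
Frame 9: OPEN (4+4=8). Cumulative: 131
Frame 10: STRIKE. Sum of all frame-10 rolls (10+0+2) = 12. Cumulative: 143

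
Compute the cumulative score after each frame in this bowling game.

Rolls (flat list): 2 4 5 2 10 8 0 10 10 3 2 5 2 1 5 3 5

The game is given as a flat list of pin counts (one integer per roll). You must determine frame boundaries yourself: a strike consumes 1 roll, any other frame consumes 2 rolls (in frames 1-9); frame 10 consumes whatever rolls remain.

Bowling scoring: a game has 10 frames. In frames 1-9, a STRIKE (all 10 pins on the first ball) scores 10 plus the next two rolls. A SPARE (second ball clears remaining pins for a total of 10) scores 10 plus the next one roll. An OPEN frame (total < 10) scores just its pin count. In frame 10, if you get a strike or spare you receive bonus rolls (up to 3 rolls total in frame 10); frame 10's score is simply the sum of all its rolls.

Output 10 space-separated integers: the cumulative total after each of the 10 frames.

Frame 1: OPEN (2+4=6). Cumulative: 6
Frame 2: OPEN (5+2=7). Cumulative: 13
Frame 3: STRIKE. 10 + next two rolls (8+0) = 18. Cumulative: 31
Frame 4: OPEN (8+0=8). Cumulative: 39
Frame 5: STRIKE. 10 + next two rolls (10+3) = 23. Cumulative: 62
Frame 6: STRIKE. 10 + next two rolls (3+2) = 15. Cumulative: 77
Frame 7: OPEN (3+2=5). Cumulative: 82
Frame 8: OPEN (5+2=7). Cumulative: 89
Frame 9: OPEN (1+5=6). Cumulative: 95
Frame 10: OPEN. Sum of all frame-10 rolls (3+5) = 8. Cumulative: 103

Answer: 6 13 31 39 62 77 82 89 95 103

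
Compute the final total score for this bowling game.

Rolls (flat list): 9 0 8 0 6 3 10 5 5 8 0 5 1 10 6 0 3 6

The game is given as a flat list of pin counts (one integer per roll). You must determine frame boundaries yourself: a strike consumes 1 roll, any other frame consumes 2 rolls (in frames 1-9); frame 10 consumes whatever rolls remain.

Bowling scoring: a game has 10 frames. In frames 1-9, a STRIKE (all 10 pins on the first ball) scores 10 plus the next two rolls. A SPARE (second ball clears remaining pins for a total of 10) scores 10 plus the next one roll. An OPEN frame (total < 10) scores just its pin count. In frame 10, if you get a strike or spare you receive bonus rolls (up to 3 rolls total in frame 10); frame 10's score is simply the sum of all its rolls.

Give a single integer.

Frame 1: OPEN (9+0=9). Cumulative: 9
Frame 2: OPEN (8+0=8). Cumulative: 17
Frame 3: OPEN (6+3=9). Cumulative: 26
Frame 4: STRIKE. 10 + next two rolls (5+5) = 20. Cumulative: 46
Frame 5: SPARE (5+5=10). 10 + next roll (8) = 18. Cumulative: 64
Frame 6: OPEN (8+0=8). Cumulative: 72
Frame 7: OPEN (5+1=6). Cumulative: 78
Frame 8: STRIKE. 10 + next two rolls (6+0) = 16. Cumulative: 94
Frame 9: OPEN (6+0=6). Cumulative: 100
Frame 10: OPEN. Sum of all frame-10 rolls (3+6) = 9. Cumulative: 109

Answer: 109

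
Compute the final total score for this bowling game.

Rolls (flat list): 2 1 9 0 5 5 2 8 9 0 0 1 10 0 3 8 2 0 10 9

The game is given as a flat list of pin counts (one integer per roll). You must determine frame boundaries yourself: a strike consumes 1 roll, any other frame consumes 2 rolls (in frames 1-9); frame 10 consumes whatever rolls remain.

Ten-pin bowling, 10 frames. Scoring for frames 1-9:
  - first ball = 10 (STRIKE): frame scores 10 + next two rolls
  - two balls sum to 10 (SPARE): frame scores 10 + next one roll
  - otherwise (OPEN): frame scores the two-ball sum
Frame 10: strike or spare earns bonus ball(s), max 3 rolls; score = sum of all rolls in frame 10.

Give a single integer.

Frame 1: OPEN (2+1=3). Cumulative: 3
Frame 2: OPEN (9+0=9). Cumulative: 12
Frame 3: SPARE (5+5=10). 10 + next roll (2) = 12. Cumulative: 24
Frame 4: SPARE (2+8=10). 10 + next roll (9) = 19. Cumulative: 43
Frame 5: OPEN (9+0=9). Cumulative: 52
Frame 6: OPEN (0+1=1). Cumulative: 53
Frame 7: STRIKE. 10 + next two rolls (0+3) = 13. Cumulative: 66
Frame 8: OPEN (0+3=3). Cumulative: 69
Frame 9: SPARE (8+2=10). 10 + next roll (0) = 10. Cumulative: 79
Frame 10: SPARE. Sum of all frame-10 rolls (0+10+9) = 19. Cumulative: 98

Answer: 98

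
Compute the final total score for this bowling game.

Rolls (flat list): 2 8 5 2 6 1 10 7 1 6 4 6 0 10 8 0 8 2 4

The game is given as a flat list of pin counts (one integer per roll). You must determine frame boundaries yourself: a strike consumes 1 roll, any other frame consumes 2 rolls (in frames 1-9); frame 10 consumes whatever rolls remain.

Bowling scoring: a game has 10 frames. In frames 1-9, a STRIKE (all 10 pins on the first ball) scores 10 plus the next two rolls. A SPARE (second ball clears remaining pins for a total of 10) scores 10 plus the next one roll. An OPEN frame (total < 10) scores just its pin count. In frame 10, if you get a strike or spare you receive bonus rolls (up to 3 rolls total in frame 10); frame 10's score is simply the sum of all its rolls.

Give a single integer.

Answer: 117

Derivation:
Frame 1: SPARE (2+8=10). 10 + next roll (5) = 15. Cumulative: 15
Frame 2: OPEN (5+2=7). Cumulative: 22
Frame 3: OPEN (6+1=7). Cumulative: 29
Frame 4: STRIKE. 10 + next two rolls (7+1) = 18. Cumulative: 47
Frame 5: OPEN (7+1=8). Cumulative: 55
Frame 6: SPARE (6+4=10). 10 + next roll (6) = 16. Cumulative: 71
Frame 7: OPEN (6+0=6). Cumulative: 77
Frame 8: STRIKE. 10 + next two rolls (8+0) = 18. Cumulative: 95
Frame 9: OPEN (8+0=8). Cumulative: 103
Frame 10: SPARE. Sum of all frame-10 rolls (8+2+4) = 14. Cumulative: 117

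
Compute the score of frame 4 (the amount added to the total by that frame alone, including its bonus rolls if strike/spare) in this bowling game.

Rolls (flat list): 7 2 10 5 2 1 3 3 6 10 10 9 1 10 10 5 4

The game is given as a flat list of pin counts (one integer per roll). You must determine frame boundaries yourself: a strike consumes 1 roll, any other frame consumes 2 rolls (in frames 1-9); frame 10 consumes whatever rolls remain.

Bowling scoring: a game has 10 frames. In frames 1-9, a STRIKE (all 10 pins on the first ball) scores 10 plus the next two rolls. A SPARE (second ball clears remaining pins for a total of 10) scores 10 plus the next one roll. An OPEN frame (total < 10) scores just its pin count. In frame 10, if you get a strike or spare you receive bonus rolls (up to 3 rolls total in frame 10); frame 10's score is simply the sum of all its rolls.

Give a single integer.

Answer: 4

Derivation:
Frame 1: OPEN (7+2=9). Cumulative: 9
Frame 2: STRIKE. 10 + next two rolls (5+2) = 17. Cumulative: 26
Frame 3: OPEN (5+2=7). Cumulative: 33
Frame 4: OPEN (1+3=4). Cumulative: 37
Frame 5: OPEN (3+6=9). Cumulative: 46
Frame 6: STRIKE. 10 + next two rolls (10+9) = 29. Cumulative: 75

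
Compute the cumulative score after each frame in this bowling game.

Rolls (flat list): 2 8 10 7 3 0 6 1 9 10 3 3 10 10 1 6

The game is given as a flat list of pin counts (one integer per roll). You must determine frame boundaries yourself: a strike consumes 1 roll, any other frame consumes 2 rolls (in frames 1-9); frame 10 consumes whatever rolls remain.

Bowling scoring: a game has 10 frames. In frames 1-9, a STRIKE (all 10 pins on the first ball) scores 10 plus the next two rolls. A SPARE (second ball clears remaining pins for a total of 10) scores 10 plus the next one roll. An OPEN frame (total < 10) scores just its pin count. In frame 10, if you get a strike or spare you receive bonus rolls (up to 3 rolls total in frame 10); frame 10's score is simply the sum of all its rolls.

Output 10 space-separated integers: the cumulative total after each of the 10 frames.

Frame 1: SPARE (2+8=10). 10 + next roll (10) = 20. Cumulative: 20
Frame 2: STRIKE. 10 + next two rolls (7+3) = 20. Cumulative: 40
Frame 3: SPARE (7+3=10). 10 + next roll (0) = 10. Cumulative: 50
Frame 4: OPEN (0+6=6). Cumulative: 56
Frame 5: SPARE (1+9=10). 10 + next roll (10) = 20. Cumulative: 76
Frame 6: STRIKE. 10 + next two rolls (3+3) = 16. Cumulative: 92
Frame 7: OPEN (3+3=6). Cumulative: 98
Frame 8: STRIKE. 10 + next two rolls (10+1) = 21. Cumulative: 119
Frame 9: STRIKE. 10 + next two rolls (1+6) = 17. Cumulative: 136
Frame 10: OPEN. Sum of all frame-10 rolls (1+6) = 7. Cumulative: 143

Answer: 20 40 50 56 76 92 98 119 136 143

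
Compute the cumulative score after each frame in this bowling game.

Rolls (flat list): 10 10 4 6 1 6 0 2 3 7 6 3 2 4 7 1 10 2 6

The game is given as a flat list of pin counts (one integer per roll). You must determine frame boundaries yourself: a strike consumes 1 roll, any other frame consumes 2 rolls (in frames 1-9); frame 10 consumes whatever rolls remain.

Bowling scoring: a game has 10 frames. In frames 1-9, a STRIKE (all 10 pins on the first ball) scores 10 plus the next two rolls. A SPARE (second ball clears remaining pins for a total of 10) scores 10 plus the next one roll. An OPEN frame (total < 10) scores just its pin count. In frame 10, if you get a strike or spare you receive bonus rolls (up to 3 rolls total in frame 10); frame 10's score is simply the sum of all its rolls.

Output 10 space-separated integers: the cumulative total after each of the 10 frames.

Answer: 24 44 55 62 64 80 89 95 103 121

Derivation:
Frame 1: STRIKE. 10 + next two rolls (10+4) = 24. Cumulative: 24
Frame 2: STRIKE. 10 + next two rolls (4+6) = 20. Cumulative: 44
Frame 3: SPARE (4+6=10). 10 + next roll (1) = 11. Cumulative: 55
Frame 4: OPEN (1+6=7). Cumulative: 62
Frame 5: OPEN (0+2=2). Cumulative: 64
Frame 6: SPARE (3+7=10). 10 + next roll (6) = 16. Cumulative: 80
Frame 7: OPEN (6+3=9). Cumulative: 89
Frame 8: OPEN (2+4=6). Cumulative: 95
Frame 9: OPEN (7+1=8). Cumulative: 103
Frame 10: STRIKE. Sum of all frame-10 rolls (10+2+6) = 18. Cumulative: 121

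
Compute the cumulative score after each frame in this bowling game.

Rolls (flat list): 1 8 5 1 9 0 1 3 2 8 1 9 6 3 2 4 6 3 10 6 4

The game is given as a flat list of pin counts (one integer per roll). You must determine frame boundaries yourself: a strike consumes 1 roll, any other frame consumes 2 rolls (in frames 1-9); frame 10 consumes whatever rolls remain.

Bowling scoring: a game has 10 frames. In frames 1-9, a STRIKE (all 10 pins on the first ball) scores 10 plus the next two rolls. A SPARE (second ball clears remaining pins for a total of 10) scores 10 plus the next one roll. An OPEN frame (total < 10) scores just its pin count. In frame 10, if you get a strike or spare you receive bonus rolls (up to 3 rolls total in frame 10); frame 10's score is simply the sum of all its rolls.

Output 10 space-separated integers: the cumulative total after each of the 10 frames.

Frame 1: OPEN (1+8=9). Cumulative: 9
Frame 2: OPEN (5+1=6). Cumulative: 15
Frame 3: OPEN (9+0=9). Cumulative: 24
Frame 4: OPEN (1+3=4). Cumulative: 28
Frame 5: SPARE (2+8=10). 10 + next roll (1) = 11. Cumulative: 39
Frame 6: SPARE (1+9=10). 10 + next roll (6) = 16. Cumulative: 55
Frame 7: OPEN (6+3=9). Cumulative: 64
Frame 8: OPEN (2+4=6). Cumulative: 70
Frame 9: OPEN (6+3=9). Cumulative: 79
Frame 10: STRIKE. Sum of all frame-10 rolls (10+6+4) = 20. Cumulative: 99

Answer: 9 15 24 28 39 55 64 70 79 99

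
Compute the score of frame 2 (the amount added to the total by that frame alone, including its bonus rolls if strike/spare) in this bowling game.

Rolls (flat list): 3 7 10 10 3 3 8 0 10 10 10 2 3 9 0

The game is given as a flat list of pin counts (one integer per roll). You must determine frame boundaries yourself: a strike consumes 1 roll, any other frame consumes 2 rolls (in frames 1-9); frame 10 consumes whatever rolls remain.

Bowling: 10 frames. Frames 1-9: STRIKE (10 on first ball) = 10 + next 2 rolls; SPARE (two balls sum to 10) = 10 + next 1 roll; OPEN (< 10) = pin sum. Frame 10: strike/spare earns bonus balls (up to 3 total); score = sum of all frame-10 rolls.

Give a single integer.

Frame 1: SPARE (3+7=10). 10 + next roll (10) = 20. Cumulative: 20
Frame 2: STRIKE. 10 + next two rolls (10+3) = 23. Cumulative: 43
Frame 3: STRIKE. 10 + next two rolls (3+3) = 16. Cumulative: 59
Frame 4: OPEN (3+3=6). Cumulative: 65

Answer: 23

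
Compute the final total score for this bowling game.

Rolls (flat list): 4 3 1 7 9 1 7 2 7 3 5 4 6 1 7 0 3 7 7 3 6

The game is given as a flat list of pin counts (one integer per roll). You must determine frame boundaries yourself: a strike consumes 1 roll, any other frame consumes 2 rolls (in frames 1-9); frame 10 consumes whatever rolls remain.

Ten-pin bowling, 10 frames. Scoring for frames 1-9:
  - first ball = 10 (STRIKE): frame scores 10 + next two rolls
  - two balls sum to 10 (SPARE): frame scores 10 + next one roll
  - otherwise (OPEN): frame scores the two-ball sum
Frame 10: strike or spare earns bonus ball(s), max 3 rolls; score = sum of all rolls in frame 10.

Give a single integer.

Answer: 112

Derivation:
Frame 1: OPEN (4+3=7). Cumulative: 7
Frame 2: OPEN (1+7=8). Cumulative: 15
Frame 3: SPARE (9+1=10). 10 + next roll (7) = 17. Cumulative: 32
Frame 4: OPEN (7+2=9). Cumulative: 41
Frame 5: SPARE (7+3=10). 10 + next roll (5) = 15. Cumulative: 56
Frame 6: OPEN (5+4=9). Cumulative: 65
Frame 7: OPEN (6+1=7). Cumulative: 72
Frame 8: OPEN (7+0=7). Cumulative: 79
Frame 9: SPARE (3+7=10). 10 + next roll (7) = 17. Cumulative: 96
Frame 10: SPARE. Sum of all frame-10 rolls (7+3+6) = 16. Cumulative: 112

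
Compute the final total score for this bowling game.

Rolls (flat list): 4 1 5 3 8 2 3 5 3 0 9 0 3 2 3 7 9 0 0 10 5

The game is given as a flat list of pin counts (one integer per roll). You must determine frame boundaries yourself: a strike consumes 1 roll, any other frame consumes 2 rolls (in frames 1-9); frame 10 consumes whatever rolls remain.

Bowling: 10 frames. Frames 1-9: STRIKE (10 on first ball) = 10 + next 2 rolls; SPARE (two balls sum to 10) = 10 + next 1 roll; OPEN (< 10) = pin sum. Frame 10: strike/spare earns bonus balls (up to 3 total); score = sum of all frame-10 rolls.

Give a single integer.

Answer: 94

Derivation:
Frame 1: OPEN (4+1=5). Cumulative: 5
Frame 2: OPEN (5+3=8). Cumulative: 13
Frame 3: SPARE (8+2=10). 10 + next roll (3) = 13. Cumulative: 26
Frame 4: OPEN (3+5=8). Cumulative: 34
Frame 5: OPEN (3+0=3). Cumulative: 37
Frame 6: OPEN (9+0=9). Cumulative: 46
Frame 7: OPEN (3+2=5). Cumulative: 51
Frame 8: SPARE (3+7=10). 10 + next roll (9) = 19. Cumulative: 70
Frame 9: OPEN (9+0=9). Cumulative: 79
Frame 10: SPARE. Sum of all frame-10 rolls (0+10+5) = 15. Cumulative: 94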